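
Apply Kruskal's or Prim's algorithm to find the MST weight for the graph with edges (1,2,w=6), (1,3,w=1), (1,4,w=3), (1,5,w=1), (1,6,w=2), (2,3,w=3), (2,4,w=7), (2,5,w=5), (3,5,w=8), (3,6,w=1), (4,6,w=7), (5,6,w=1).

Apply Kruskal's algorithm (sort edges by weight, add if no cycle):

Sorted edges by weight:
  (1,3) w=1
  (1,5) w=1
  (3,6) w=1
  (5,6) w=1
  (1,6) w=2
  (1,4) w=3
  (2,3) w=3
  (2,5) w=5
  (1,2) w=6
  (2,4) w=7
  (4,6) w=7
  (3,5) w=8

Add edge (1,3) w=1 -- no cycle. Running total: 1
Add edge (1,5) w=1 -- no cycle. Running total: 2
Add edge (3,6) w=1 -- no cycle. Running total: 3
Skip edge (5,6) w=1 -- would create cycle
Skip edge (1,6) w=2 -- would create cycle
Add edge (1,4) w=3 -- no cycle. Running total: 6
Add edge (2,3) w=3 -- no cycle. Running total: 9

MST edges: (1,3,w=1), (1,5,w=1), (3,6,w=1), (1,4,w=3), (2,3,w=3)
Total MST weight: 1 + 1 + 1 + 3 + 3 = 9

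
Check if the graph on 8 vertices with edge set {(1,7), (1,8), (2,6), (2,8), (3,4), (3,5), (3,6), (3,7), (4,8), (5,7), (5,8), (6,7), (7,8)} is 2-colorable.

Step 1: Attempt 2-coloring using BFS:
  Start at vertex 1, assign color 0
  Color vertex 7 with color 1 (neighbor of 1)
  Color vertex 8 with color 1 (neighbor of 1)
  Color vertex 3 with color 0 (neighbor of 7)
  Color vertex 5 with color 0 (neighbor of 7)
  Color vertex 6 with color 0 (neighbor of 7)

Step 2: Conflict found! Vertices 7 and 8 are adjacent but have the same color.
This means the graph contains an odd cycle.

The graph is NOT bipartite.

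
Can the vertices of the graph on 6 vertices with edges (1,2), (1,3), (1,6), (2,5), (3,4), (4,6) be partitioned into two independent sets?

Step 1: Attempt 2-coloring using BFS:
  Start at vertex 1, assign color 0
  Color vertex 2 with color 1 (neighbor of 1)
  Color vertex 3 with color 1 (neighbor of 1)
  Color vertex 6 with color 1 (neighbor of 1)
  Color vertex 5 with color 0 (neighbor of 2)
  Color vertex 4 with color 0 (neighbor of 3)

Step 2: 2-coloring succeeded. No conflicts found.
  Set A (color 0): {1, 4, 5}
  Set B (color 1): {2, 3, 6}

The graph is bipartite with partition {1, 4, 5}, {2, 3, 6}.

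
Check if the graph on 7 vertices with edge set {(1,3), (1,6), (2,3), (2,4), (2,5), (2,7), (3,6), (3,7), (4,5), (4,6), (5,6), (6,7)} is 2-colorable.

Step 1: Attempt 2-coloring using BFS:
  Start at vertex 1, assign color 0
  Color vertex 3 with color 1 (neighbor of 1)
  Color vertex 6 with color 1 (neighbor of 1)
  Color vertex 2 with color 0 (neighbor of 3)

Step 2: Conflict found! Vertices 3 and 6 are adjacent but have the same color.
This means the graph contains an odd cycle.

The graph is NOT bipartite.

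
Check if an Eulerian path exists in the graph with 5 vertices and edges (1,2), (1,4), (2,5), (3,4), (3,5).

Step 1: Find the degree of each vertex:
  deg(1) = 2
  deg(2) = 2
  deg(3) = 2
  deg(4) = 2
  deg(5) = 2

Step 2: Count vertices with odd degree:
  All vertices have even degree (0 odd-degree vertices)

Step 3: Apply Euler's theorem:
  - Eulerian circuit exists iff graph is connected and all vertices have even degree
  - Eulerian path exists iff graph is connected and has 0 or 2 odd-degree vertices

Graph is connected with 0 odd-degree vertices.
Both Eulerian circuit and Eulerian path exist.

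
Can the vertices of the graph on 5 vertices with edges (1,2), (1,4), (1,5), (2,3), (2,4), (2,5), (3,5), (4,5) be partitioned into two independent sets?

Step 1: Attempt 2-coloring using BFS:
  Start at vertex 1, assign color 0
  Color vertex 2 with color 1 (neighbor of 1)
  Color vertex 4 with color 1 (neighbor of 1)
  Color vertex 5 with color 1 (neighbor of 1)
  Color vertex 3 with color 0 (neighbor of 2)

Step 2: Conflict found! Vertices 2 and 4 are adjacent but have the same color.
This means the graph contains an odd cycle.

The graph is NOT bipartite.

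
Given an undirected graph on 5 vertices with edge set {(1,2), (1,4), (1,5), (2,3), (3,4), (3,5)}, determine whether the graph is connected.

Step 1: Build adjacency list from edges:
  1: 2, 4, 5
  2: 1, 3
  3: 2, 4, 5
  4: 1, 3
  5: 1, 3

Step 2: Run BFS/DFS from vertex 1:
  Visited: {1, 2, 4, 5, 3}
  Reached 5 of 5 vertices

Step 3: All 5 vertices reached from vertex 1, so the graph is connected.
Answer: Yes, the graph is connected.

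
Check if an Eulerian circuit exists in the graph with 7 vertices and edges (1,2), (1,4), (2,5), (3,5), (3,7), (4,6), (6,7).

Step 1: Find the degree of each vertex:
  deg(1) = 2
  deg(2) = 2
  deg(3) = 2
  deg(4) = 2
  deg(5) = 2
  deg(6) = 2
  deg(7) = 2

Step 2: Count vertices with odd degree:
  All vertices have even degree (0 odd-degree vertices)

Step 3: Apply Euler's theorem:
  - Eulerian circuit exists iff graph is connected and all vertices have even degree
  - Eulerian path exists iff graph is connected and has 0 or 2 odd-degree vertices

Graph is connected with 0 odd-degree vertices.
Both Eulerian circuit and Eulerian path exist.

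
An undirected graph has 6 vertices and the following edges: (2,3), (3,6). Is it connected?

Step 1: Build adjacency list from edges:
  1: (none)
  2: 3
  3: 2, 6
  4: (none)
  5: (none)
  6: 3

Step 2: Run BFS/DFS from vertex 1:
  Visited: {1}
  Reached 1 of 6 vertices

Step 3: Only 1 of 6 vertices reached. Graph is disconnected.
Connected components: {1}, {2, 3, 6}, {4}, {5}
Answer: No, the graph is not connected (4 components).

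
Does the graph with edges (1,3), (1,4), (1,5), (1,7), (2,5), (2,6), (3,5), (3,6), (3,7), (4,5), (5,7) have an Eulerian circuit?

Step 1: Find the degree of each vertex:
  deg(1) = 4
  deg(2) = 2
  deg(3) = 4
  deg(4) = 2
  deg(5) = 5
  deg(6) = 2
  deg(7) = 3

Step 2: Count vertices with odd degree:
  Odd-degree vertices: 5, 7 (2 total)

Step 3: Apply Euler's theorem:
  - Eulerian circuit exists iff graph is connected and all vertices have even degree
  - Eulerian path exists iff graph is connected and has 0 or 2 odd-degree vertices

Graph is connected with exactly 2 odd-degree vertices (5, 7).
Eulerian path exists (starting and ending at the odd-degree vertices), but no Eulerian circuit.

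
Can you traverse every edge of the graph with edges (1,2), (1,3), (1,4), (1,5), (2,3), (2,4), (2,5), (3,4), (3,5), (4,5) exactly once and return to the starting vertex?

Step 1: Find the degree of each vertex:
  deg(1) = 4
  deg(2) = 4
  deg(3) = 4
  deg(4) = 4
  deg(5) = 4

Step 2: Count vertices with odd degree:
  All vertices have even degree (0 odd-degree vertices)

Step 3: Apply Euler's theorem:
  - Eulerian circuit exists iff graph is connected and all vertices have even degree
  - Eulerian path exists iff graph is connected and has 0 or 2 odd-degree vertices

Graph is connected with 0 odd-degree vertices.
Both Eulerian circuit and Eulerian path exist.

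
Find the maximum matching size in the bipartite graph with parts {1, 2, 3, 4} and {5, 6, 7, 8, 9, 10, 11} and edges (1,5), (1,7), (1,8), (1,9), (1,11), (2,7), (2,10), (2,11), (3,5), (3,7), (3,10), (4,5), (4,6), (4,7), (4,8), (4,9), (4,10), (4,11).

Step 1: List the neighbors of each left vertex:
  1: 5, 7, 8, 9, 11
  2: 7, 10, 11
  3: 5, 7, 10
  4: 5, 6, 7, 8, 9, 10, 11

Step 2: Greedily match left vertices, then look for augmenting paths:
  Match 1 -- 5
  Match 2 -- 7
  Match 3 -- 10
  Match 4 -- 6
  No augmenting path remains.

Step 3: Verify this is maximum:
  Matching size 4 = min(|L|, |R|) = min(4, 7), which is an upper bound, so this matching is maximum.

Maximum matching: {(1,5), (2,7), (3,10), (4,6)}
Size: 4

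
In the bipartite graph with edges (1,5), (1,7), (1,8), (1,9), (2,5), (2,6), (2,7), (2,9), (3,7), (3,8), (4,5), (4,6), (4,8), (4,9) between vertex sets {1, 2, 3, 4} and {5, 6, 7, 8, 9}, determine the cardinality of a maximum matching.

Step 1: List the neighbors of each left vertex:
  1: 5, 7, 8, 9
  2: 5, 6, 7, 9
  3: 7, 8
  4: 5, 6, 8, 9

Step 2: Greedily match left vertices, then look for augmenting paths:
  Match 1 -- 5
  Match 2 -- 6
  Match 3 -- 7
  Match 4 -- 8
  No augmenting path remains.

Step 3: Verify this is maximum:
  Matching size 4 = min(|L|, |R|) = min(4, 5), which is an upper bound, so this matching is maximum.

Maximum matching: {(1,5), (2,6), (3,7), (4,8)}
Size: 4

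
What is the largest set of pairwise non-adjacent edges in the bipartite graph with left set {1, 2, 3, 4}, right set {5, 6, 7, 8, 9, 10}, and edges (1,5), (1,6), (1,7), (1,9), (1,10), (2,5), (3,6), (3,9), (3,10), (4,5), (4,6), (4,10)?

Step 1: List the neighbors of each left vertex:
  1: 5, 6, 7, 9, 10
  2: 5
  3: 6, 9, 10
  4: 5, 6, 10

Step 2: Greedily match left vertices, then look for augmenting paths:
  Match 1 -- 7
  Match 2 -- 5
  Match 3 -- 6
  Match 4 -- 10
  No augmenting path remains.

Step 3: Verify this is maximum:
  Matching size 4 = min(|L|, |R|) = min(4, 6), which is an upper bound, so this matching is maximum.

Maximum matching: {(1,7), (2,5), (3,6), (4,10)}
Size: 4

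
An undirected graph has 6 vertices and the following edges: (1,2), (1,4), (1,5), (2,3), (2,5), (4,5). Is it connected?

Step 1: Build adjacency list from edges:
  1: 2, 4, 5
  2: 1, 3, 5
  3: 2
  4: 1, 5
  5: 1, 2, 4
  6: (none)

Step 2: Run BFS/DFS from vertex 1:
  Visited: {1, 2, 4, 5, 3}
  Reached 5 of 6 vertices

Step 3: Only 5 of 6 vertices reached. Graph is disconnected.
Connected components: {1, 2, 3, 4, 5}, {6}
Answer: No, the graph is not connected (2 components).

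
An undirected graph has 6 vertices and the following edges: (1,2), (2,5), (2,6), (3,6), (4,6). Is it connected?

Step 1: Build adjacency list from edges:
  1: 2
  2: 1, 5, 6
  3: 6
  4: 6
  5: 2
  6: 2, 3, 4

Step 2: Run BFS/DFS from vertex 1:
  Visited: {1, 2, 5, 6, 3, 4}
  Reached 6 of 6 vertices

Step 3: All 6 vertices reached from vertex 1, so the graph is connected.
Answer: Yes, the graph is connected.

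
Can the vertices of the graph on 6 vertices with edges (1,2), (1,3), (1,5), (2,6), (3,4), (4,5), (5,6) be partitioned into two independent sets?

Step 1: Attempt 2-coloring using BFS:
  Start at vertex 1, assign color 0
  Color vertex 2 with color 1 (neighbor of 1)
  Color vertex 3 with color 1 (neighbor of 1)
  Color vertex 5 with color 1 (neighbor of 1)
  Color vertex 6 with color 0 (neighbor of 2)
  Color vertex 4 with color 0 (neighbor of 3)

Step 2: 2-coloring succeeded. No conflicts found.
  Set A (color 0): {1, 4, 6}
  Set B (color 1): {2, 3, 5}

The graph is bipartite with partition {1, 4, 6}, {2, 3, 5}.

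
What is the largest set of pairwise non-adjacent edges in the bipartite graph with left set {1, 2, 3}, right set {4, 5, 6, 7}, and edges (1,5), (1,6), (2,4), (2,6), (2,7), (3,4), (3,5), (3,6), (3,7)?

Step 1: List the neighbors of each left vertex:
  1: 5, 6
  2: 4, 6, 7
  3: 4, 5, 6, 7

Step 2: Greedily match left vertices, then look for augmenting paths:
  Match 1 -- 5
  Match 2 -- 4
  Match 3 -- 6
  No augmenting path remains.

Step 3: Verify this is maximum:
  Matching size 3 = min(|L|, |R|) = min(3, 4), which is an upper bound, so this matching is maximum.

Maximum matching: {(1,5), (2,4), (3,6)}
Size: 3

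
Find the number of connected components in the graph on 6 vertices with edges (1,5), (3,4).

Step 1: Build adjacency list from edges:
  1: 5
  2: (none)
  3: 4
  4: 3
  5: 1
  6: (none)

Step 2: Run BFS/DFS from vertex 1:
  Visited: {1, 5}
  Reached 2 of 6 vertices

Step 3: Only 2 of 6 vertices reached. Graph is disconnected.
Connected components: {1, 5}, {2}, {3, 4}, {6}
Number of connected components: 4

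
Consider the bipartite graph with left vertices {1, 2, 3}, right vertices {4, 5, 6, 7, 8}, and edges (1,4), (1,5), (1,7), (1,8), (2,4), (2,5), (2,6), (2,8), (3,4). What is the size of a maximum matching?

Step 1: List the neighbors of each left vertex:
  1: 4, 5, 7, 8
  2: 4, 5, 6, 8
  3: 4

Step 2: Greedily match left vertices, then look for augmenting paths:
  Match 1 -- 7
  Match 2 -- 5
  Match 3 -- 4
  No augmenting path remains.

Step 3: Verify this is maximum:
  Matching size 3 = min(|L|, |R|) = min(3, 5), which is an upper bound, so this matching is maximum.

Maximum matching: {(1,7), (2,5), (3,4)}
Size: 3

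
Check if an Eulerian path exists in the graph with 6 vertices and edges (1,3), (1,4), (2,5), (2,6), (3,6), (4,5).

Step 1: Find the degree of each vertex:
  deg(1) = 2
  deg(2) = 2
  deg(3) = 2
  deg(4) = 2
  deg(5) = 2
  deg(6) = 2

Step 2: Count vertices with odd degree:
  All vertices have even degree (0 odd-degree vertices)

Step 3: Apply Euler's theorem:
  - Eulerian circuit exists iff graph is connected and all vertices have even degree
  - Eulerian path exists iff graph is connected and has 0 or 2 odd-degree vertices

Graph is connected with 0 odd-degree vertices.
Both Eulerian circuit and Eulerian path exist.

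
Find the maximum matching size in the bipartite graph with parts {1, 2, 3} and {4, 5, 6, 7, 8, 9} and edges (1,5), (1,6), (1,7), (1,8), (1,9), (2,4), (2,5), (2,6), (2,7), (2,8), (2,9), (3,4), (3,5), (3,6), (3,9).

Step 1: List the neighbors of each left vertex:
  1: 5, 6, 7, 8, 9
  2: 4, 5, 6, 7, 8, 9
  3: 4, 5, 6, 9

Step 2: Greedily match left vertices, then look for augmenting paths:
  Match 1 -- 5
  Match 2 -- 4
  Match 3 -- 6
  No augmenting path remains.

Step 3: Verify this is maximum:
  Matching size 3 = min(|L|, |R|) = min(3, 6), which is an upper bound, so this matching is maximum.

Maximum matching: {(1,5), (2,4), (3,6)}
Size: 3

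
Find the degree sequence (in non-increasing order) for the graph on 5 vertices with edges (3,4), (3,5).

Step 1: Count edges incident to each vertex:
  deg(1) = 0 (neighbors: none)
  deg(2) = 0 (neighbors: none)
  deg(3) = 2 (neighbors: 4, 5)
  deg(4) = 1 (neighbors: 3)
  deg(5) = 1 (neighbors: 3)

Step 2: Sort degrees in non-increasing order:
  Degrees: [0, 0, 2, 1, 1] -> sorted: [2, 1, 1, 0, 0]

Degree sequence: [2, 1, 1, 0, 0]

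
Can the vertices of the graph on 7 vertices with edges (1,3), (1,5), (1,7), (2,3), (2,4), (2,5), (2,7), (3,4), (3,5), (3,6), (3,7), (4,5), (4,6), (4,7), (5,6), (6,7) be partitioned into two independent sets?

Step 1: Attempt 2-coloring using BFS:
  Start at vertex 1, assign color 0
  Color vertex 3 with color 1 (neighbor of 1)
  Color vertex 5 with color 1 (neighbor of 1)
  Color vertex 7 with color 1 (neighbor of 1)
  Color vertex 2 with color 0 (neighbor of 3)
  Color vertex 4 with color 0 (neighbor of 3)

Step 2: Conflict found! Vertices 3 and 5 are adjacent but have the same color.
This means the graph contains an odd cycle.

The graph is NOT bipartite.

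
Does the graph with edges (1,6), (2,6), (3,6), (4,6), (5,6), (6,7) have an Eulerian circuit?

Step 1: Find the degree of each vertex:
  deg(1) = 1
  deg(2) = 1
  deg(3) = 1
  deg(4) = 1
  deg(5) = 1
  deg(6) = 6
  deg(7) = 1

Step 2: Count vertices with odd degree:
  Odd-degree vertices: 1, 2, 3, 4, 5, 7 (6 total)

Step 3: Apply Euler's theorem:
  - Eulerian circuit exists iff graph is connected and all vertices have even degree
  - Eulerian path exists iff graph is connected and has 0 or 2 odd-degree vertices

Graph has 6 odd-degree vertices (need 0 or 2).
Neither Eulerian path nor Eulerian circuit exists.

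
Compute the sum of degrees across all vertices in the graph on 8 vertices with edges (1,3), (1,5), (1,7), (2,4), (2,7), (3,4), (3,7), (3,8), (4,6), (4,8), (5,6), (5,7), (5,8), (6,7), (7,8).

Step 1: Count edges incident to each vertex:
  deg(1) = 3 (neighbors: 3, 5, 7)
  deg(2) = 2 (neighbors: 4, 7)
  deg(3) = 4 (neighbors: 1, 4, 7, 8)
  deg(4) = 4 (neighbors: 2, 3, 6, 8)
  deg(5) = 4 (neighbors: 1, 6, 7, 8)
  deg(6) = 3 (neighbors: 4, 5, 7)
  deg(7) = 6 (neighbors: 1, 2, 3, 5, 6, 8)
  deg(8) = 4 (neighbors: 3, 4, 5, 7)

Step 2: Sum all degrees:
  3 + 2 + 4 + 4 + 4 + 3 + 6 + 4 = 30

Verification: sum of degrees = 2 * |E| = 2 * 15 = 30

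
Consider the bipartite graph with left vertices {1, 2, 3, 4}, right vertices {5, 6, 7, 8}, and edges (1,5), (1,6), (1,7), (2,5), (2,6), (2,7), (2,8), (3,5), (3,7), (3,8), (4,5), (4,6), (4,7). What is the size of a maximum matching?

Step 1: List the neighbors of each left vertex:
  1: 5, 6, 7
  2: 5, 6, 7, 8
  3: 5, 7, 8
  4: 5, 6, 7

Step 2: Greedily match left vertices, then look for augmenting paths:
  Match 1 -- 5
  Match 2 -- 8
  Match 3 -- 7
  Match 4 -- 6
  No augmenting path remains.

Step 3: Verify this is maximum:
  Matching size 4 = min(|L|, |R|) = min(4, 4), which is an upper bound, so this matching is maximum.

Maximum matching: {(1,5), (2,8), (3,7), (4,6)}
Size: 4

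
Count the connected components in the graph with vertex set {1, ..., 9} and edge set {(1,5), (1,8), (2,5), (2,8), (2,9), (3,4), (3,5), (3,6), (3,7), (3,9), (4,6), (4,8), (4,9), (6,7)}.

Step 1: Build adjacency list from edges:
  1: 5, 8
  2: 5, 8, 9
  3: 4, 5, 6, 7, 9
  4: 3, 6, 8, 9
  5: 1, 2, 3
  6: 3, 4, 7
  7: 3, 6
  8: 1, 2, 4
  9: 2, 3, 4

Step 2: Run BFS/DFS from vertex 1:
  Visited: {1, 5, 8, 2, 3, 4, 9, 6, 7}
  Reached 9 of 9 vertices

Step 3: All 9 vertices reached from vertex 1, so the graph is connected.
Number of connected components: 1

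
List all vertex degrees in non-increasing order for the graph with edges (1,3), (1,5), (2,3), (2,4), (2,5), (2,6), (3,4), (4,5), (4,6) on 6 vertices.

Step 1: Count edges incident to each vertex:
  deg(1) = 2 (neighbors: 3, 5)
  deg(2) = 4 (neighbors: 3, 4, 5, 6)
  deg(3) = 3 (neighbors: 1, 2, 4)
  deg(4) = 4 (neighbors: 2, 3, 5, 6)
  deg(5) = 3 (neighbors: 1, 2, 4)
  deg(6) = 2 (neighbors: 2, 4)

Step 2: Sort degrees in non-increasing order:
  Degrees: [2, 4, 3, 4, 3, 2] -> sorted: [4, 4, 3, 3, 2, 2]

Degree sequence: [4, 4, 3, 3, 2, 2]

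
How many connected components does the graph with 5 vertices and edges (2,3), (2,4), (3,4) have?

Step 1: Build adjacency list from edges:
  1: (none)
  2: 3, 4
  3: 2, 4
  4: 2, 3
  5: (none)

Step 2: Run BFS/DFS from vertex 1:
  Visited: {1}
  Reached 1 of 5 vertices

Step 3: Only 1 of 5 vertices reached. Graph is disconnected.
Connected components: {1}, {2, 3, 4}, {5}
Number of connected components: 3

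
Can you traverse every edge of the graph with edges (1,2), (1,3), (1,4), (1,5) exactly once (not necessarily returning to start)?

Step 1: Find the degree of each vertex:
  deg(1) = 4
  deg(2) = 1
  deg(3) = 1
  deg(4) = 1
  deg(5) = 1

Step 2: Count vertices with odd degree:
  Odd-degree vertices: 2, 3, 4, 5 (4 total)

Step 3: Apply Euler's theorem:
  - Eulerian circuit exists iff graph is connected and all vertices have even degree
  - Eulerian path exists iff graph is connected and has 0 or 2 odd-degree vertices

Graph has 4 odd-degree vertices (need 0 or 2).
Neither Eulerian path nor Eulerian circuit exists.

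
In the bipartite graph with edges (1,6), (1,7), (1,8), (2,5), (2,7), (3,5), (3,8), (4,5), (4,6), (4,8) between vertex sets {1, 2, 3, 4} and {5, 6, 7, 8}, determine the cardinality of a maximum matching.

Step 1: List the neighbors of each left vertex:
  1: 6, 7, 8
  2: 5, 7
  3: 5, 8
  4: 5, 6, 8

Step 2: Greedily match left vertices, then look for augmenting paths:
  Match 1 -- 6
  Match 2 -- 7
  Match 3 -- 8
  Match 4 -- 5
  No augmenting path remains.

Step 3: Verify this is maximum:
  Matching size 4 = min(|L|, |R|) = min(4, 4), which is an upper bound, so this matching is maximum.

Maximum matching: {(1,6), (2,7), (3,8), (4,5)}
Size: 4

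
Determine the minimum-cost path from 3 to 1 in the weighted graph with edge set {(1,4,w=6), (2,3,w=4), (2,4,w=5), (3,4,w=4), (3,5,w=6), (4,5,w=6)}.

Step 1: Build adjacency list with weights:
  1: 4(w=6)
  2: 3(w=4), 4(w=5)
  3: 2(w=4), 4(w=4), 5(w=6)
  4: 1(w=6), 2(w=5), 3(w=4), 5(w=6)
  5: 3(w=6), 4(w=6)

Step 2: Apply Dijkstra's algorithm from vertex 3:
  Visit vertex 3 (distance=0)
    Update dist[2] = 4
    Update dist[4] = 4
    Update dist[5] = 6
  Visit vertex 2 (distance=4)
  Visit vertex 4 (distance=4)
    Update dist[1] = 10
  Visit vertex 5 (distance=6)
  Visit vertex 1 (distance=10)

Step 3: Shortest path: 3 -> 4 -> 1
Total weight: 4 + 6 = 10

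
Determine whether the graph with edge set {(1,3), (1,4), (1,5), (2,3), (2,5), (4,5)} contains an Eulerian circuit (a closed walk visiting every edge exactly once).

Step 1: Find the degree of each vertex:
  deg(1) = 3
  deg(2) = 2
  deg(3) = 2
  deg(4) = 2
  deg(5) = 3

Step 2: Count vertices with odd degree:
  Odd-degree vertices: 1, 5 (2 total)

Step 3: Apply Euler's theorem:
  - Eulerian circuit exists iff graph is connected and all vertices have even degree
  - Eulerian path exists iff graph is connected and has 0 or 2 odd-degree vertices

Graph is connected with exactly 2 odd-degree vertices (1, 5).
Eulerian path exists (starting and ending at the odd-degree vertices), but no Eulerian circuit.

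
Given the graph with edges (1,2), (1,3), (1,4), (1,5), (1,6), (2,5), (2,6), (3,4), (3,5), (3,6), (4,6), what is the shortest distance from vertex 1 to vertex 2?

Step 1: Build adjacency list:
  1: 2, 3, 4, 5, 6
  2: 1, 5, 6
  3: 1, 4, 5, 6
  4: 1, 3, 6
  5: 1, 2, 3
  6: 1, 2, 3, 4

Step 2: BFS from vertex 1 to find shortest path to 2:
  vertex 2 reached at distance 1

Step 3: Shortest path: 1 -> 2
Path length: 1 edge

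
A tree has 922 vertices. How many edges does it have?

A tree on n vertices always has exactly n - 1 edges.
For n = 922: edges = 922 - 1 = 921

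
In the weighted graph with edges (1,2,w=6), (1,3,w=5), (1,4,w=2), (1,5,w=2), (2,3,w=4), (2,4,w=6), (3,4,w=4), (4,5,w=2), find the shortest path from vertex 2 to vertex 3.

Step 1: Build adjacency list with weights:
  1: 2(w=6), 3(w=5), 4(w=2), 5(w=2)
  2: 1(w=6), 3(w=4), 4(w=6)
  3: 1(w=5), 2(w=4), 4(w=4)
  4: 1(w=2), 2(w=6), 3(w=4), 5(w=2)
  5: 1(w=2), 4(w=2)

Step 2: Apply Dijkstra's algorithm from vertex 2:
  Visit vertex 2 (distance=0)
    Update dist[1] = 6
    Update dist[3] = 4
    Update dist[4] = 6
  Visit vertex 3 (distance=4)

Step 3: Shortest path: 2 -> 3
Total weight: 4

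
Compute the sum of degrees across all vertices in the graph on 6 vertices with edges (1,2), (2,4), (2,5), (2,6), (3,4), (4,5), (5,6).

Step 1: Count edges incident to each vertex:
  deg(1) = 1 (neighbors: 2)
  deg(2) = 4 (neighbors: 1, 4, 5, 6)
  deg(3) = 1 (neighbors: 4)
  deg(4) = 3 (neighbors: 2, 3, 5)
  deg(5) = 3 (neighbors: 2, 4, 6)
  deg(6) = 2 (neighbors: 2, 5)

Step 2: Sum all degrees:
  1 + 4 + 1 + 3 + 3 + 2 = 14

Verification: sum of degrees = 2 * |E| = 2 * 7 = 14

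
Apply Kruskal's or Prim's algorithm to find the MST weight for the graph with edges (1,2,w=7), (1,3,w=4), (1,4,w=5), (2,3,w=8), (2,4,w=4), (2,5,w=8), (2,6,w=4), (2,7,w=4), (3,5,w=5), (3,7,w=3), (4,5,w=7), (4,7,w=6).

Apply Kruskal's algorithm (sort edges by weight, add if no cycle):

Sorted edges by weight:
  (3,7) w=3
  (1,3) w=4
  (2,6) w=4
  (2,7) w=4
  (2,4) w=4
  (1,4) w=5
  (3,5) w=5
  (4,7) w=6
  (1,2) w=7
  (4,5) w=7
  (2,3) w=8
  (2,5) w=8

Add edge (3,7) w=3 -- no cycle. Running total: 3
Add edge (1,3) w=4 -- no cycle. Running total: 7
Add edge (2,6) w=4 -- no cycle. Running total: 11
Add edge (2,7) w=4 -- no cycle. Running total: 15
Add edge (2,4) w=4 -- no cycle. Running total: 19
Skip edge (1,4) w=5 -- would create cycle
Add edge (3,5) w=5 -- no cycle. Running total: 24

MST edges: (3,7,w=3), (1,3,w=4), (2,6,w=4), (2,7,w=4), (2,4,w=4), (3,5,w=5)
Total MST weight: 3 + 4 + 4 + 4 + 4 + 5 = 24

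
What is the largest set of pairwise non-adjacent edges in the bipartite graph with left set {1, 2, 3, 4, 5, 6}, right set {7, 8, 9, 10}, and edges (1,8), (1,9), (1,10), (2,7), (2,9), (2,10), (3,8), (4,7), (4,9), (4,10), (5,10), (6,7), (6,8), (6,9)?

Step 1: List the neighbors of each left vertex:
  1: 8, 9, 10
  2: 7, 9, 10
  3: 8
  4: 7, 9, 10
  5: 10
  6: 7, 8, 9

Step 2: Greedily match left vertices, then look for augmenting paths:
  Match 1 -- 8
  Match 2 -- 7
  Match 4 -- 9
  Match 5 -- 10
  No augmenting path remains.

Step 3: Verify this is maximum:
  Matching size 4 = min(|L|, |R|) = min(6, 4), which is an upper bound, so this matching is maximum.

Maximum matching: {(1,8), (2,7), (4,9), (5,10)}
Size: 4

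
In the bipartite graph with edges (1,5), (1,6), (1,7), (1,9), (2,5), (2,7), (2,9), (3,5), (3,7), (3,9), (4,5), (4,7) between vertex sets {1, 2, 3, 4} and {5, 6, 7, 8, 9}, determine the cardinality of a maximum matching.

Step 1: List the neighbors of each left vertex:
  1: 5, 6, 7, 9
  2: 5, 7, 9
  3: 5, 7, 9
  4: 5, 7

Step 2: Greedily match left vertices, then look for augmenting paths:
  Match 1 -- 6
  Match 2 -- 7
  Match 3 -- 9
  Match 4 -- 5
  No augmenting path remains.

Step 3: Verify this is maximum:
  Matching size 4 = min(|L|, |R|) = min(4, 5), which is an upper bound, so this matching is maximum.

Maximum matching: {(1,6), (2,7), (3,9), (4,5)}
Size: 4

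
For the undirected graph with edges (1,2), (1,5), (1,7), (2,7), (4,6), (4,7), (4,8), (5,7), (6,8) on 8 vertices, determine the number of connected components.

Step 1: Build adjacency list from edges:
  1: 2, 5, 7
  2: 1, 7
  3: (none)
  4: 6, 7, 8
  5: 1, 7
  6: 4, 8
  7: 1, 2, 4, 5
  8: 4, 6

Step 2: Run BFS/DFS from vertex 1:
  Visited: {1, 2, 5, 7, 4, 6, 8}
  Reached 7 of 8 vertices

Step 3: Only 7 of 8 vertices reached. Graph is disconnected.
Connected components: {1, 2, 4, 5, 6, 7, 8}, {3}
Number of connected components: 2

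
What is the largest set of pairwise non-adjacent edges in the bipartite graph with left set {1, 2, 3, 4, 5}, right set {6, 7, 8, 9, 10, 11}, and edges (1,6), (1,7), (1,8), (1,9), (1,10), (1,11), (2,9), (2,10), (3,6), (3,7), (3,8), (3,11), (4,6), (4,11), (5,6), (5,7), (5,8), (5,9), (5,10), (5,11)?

Step 1: List the neighbors of each left vertex:
  1: 6, 7, 8, 9, 10, 11
  2: 9, 10
  3: 6, 7, 8, 11
  4: 6, 11
  5: 6, 7, 8, 9, 10, 11

Step 2: Greedily match left vertices, then look for augmenting paths:
  Match 1 -- 6
  Match 2 -- 9
  Match 3 -- 7
  Match 4 -- 11
  Match 5 -- 8
  No augmenting path remains.

Step 3: Verify this is maximum:
  Matching size 5 = min(|L|, |R|) = min(5, 6), which is an upper bound, so this matching is maximum.

Maximum matching: {(1,6), (2,9), (3,7), (4,11), (5,8)}
Size: 5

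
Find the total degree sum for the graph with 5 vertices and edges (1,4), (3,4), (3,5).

Step 1: Count edges incident to each vertex:
  deg(1) = 1 (neighbors: 4)
  deg(2) = 0 (neighbors: none)
  deg(3) = 2 (neighbors: 4, 5)
  deg(4) = 2 (neighbors: 1, 3)
  deg(5) = 1 (neighbors: 3)

Step 2: Sum all degrees:
  1 + 0 + 2 + 2 + 1 = 6

Verification: sum of degrees = 2 * |E| = 2 * 3 = 6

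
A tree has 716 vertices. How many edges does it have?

A tree on n vertices always has exactly n - 1 edges.
For n = 716: edges = 716 - 1 = 715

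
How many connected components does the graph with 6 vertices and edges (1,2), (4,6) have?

Step 1: Build adjacency list from edges:
  1: 2
  2: 1
  3: (none)
  4: 6
  5: (none)
  6: 4

Step 2: Run BFS/DFS from vertex 1:
  Visited: {1, 2}
  Reached 2 of 6 vertices

Step 3: Only 2 of 6 vertices reached. Graph is disconnected.
Connected components: {1, 2}, {3}, {4, 6}, {5}
Number of connected components: 4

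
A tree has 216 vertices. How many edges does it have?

A tree on n vertices always has exactly n - 1 edges.
For n = 216: edges = 216 - 1 = 215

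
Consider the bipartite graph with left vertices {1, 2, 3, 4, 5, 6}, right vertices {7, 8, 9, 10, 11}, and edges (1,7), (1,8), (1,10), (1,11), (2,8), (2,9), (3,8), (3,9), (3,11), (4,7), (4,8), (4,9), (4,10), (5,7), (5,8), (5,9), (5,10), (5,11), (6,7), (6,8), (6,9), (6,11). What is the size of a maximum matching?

Step 1: List the neighbors of each left vertex:
  1: 7, 8, 10, 11
  2: 8, 9
  3: 8, 9, 11
  4: 7, 8, 9, 10
  5: 7, 8, 9, 10, 11
  6: 7, 8, 9, 11

Step 2: Greedily match left vertices, then look for augmenting paths:
  Match 1 -- 7
  Match 2 -- 8
  Match 3 -- 9
  Match 4 -- 10
  Match 5 -- 11
  No augmenting path remains.

Step 3: Verify this is maximum:
  Matching size 5 = min(|L|, |R|) = min(6, 5), which is an upper bound, so this matching is maximum.

Maximum matching: {(1,7), (2,8), (3,9), (4,10), (5,11)}
Size: 5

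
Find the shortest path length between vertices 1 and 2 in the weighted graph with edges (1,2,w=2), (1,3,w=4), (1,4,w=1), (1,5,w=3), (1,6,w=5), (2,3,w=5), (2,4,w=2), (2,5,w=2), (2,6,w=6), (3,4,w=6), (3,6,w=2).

Step 1: Build adjacency list with weights:
  1: 2(w=2), 3(w=4), 4(w=1), 5(w=3), 6(w=5)
  2: 1(w=2), 3(w=5), 4(w=2), 5(w=2), 6(w=6)
  3: 1(w=4), 2(w=5), 4(w=6), 6(w=2)
  4: 1(w=1), 2(w=2), 3(w=6)
  5: 1(w=3), 2(w=2)
  6: 1(w=5), 2(w=6), 3(w=2)

Step 2: Apply Dijkstra's algorithm from vertex 1:
  Visit vertex 1 (distance=0)
    Update dist[2] = 2
    Update dist[3] = 4
    Update dist[4] = 1
    Update dist[5] = 3
    Update dist[6] = 5
  Visit vertex 4 (distance=1)
  Visit vertex 2 (distance=2)

Step 3: Shortest path: 1 -> 2
Total weight: 2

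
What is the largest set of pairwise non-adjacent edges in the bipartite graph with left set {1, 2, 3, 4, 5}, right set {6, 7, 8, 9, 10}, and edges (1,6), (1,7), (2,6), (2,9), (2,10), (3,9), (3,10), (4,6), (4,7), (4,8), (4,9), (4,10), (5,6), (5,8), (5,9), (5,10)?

Step 1: List the neighbors of each left vertex:
  1: 6, 7
  2: 6, 9, 10
  3: 9, 10
  4: 6, 7, 8, 9, 10
  5: 6, 8, 9, 10

Step 2: Greedily match left vertices, then look for augmenting paths:
  Match 1 -- 6
  Match 2 -- 9
  Match 3 -- 10
  Match 4 -- 7
  Match 5 -- 8
  No augmenting path remains.

Step 3: Verify this is maximum:
  Matching size 5 = min(|L|, |R|) = min(5, 5), which is an upper bound, so this matching is maximum.

Maximum matching: {(1,6), (2,9), (3,10), (4,7), (5,8)}
Size: 5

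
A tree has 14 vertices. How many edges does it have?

A tree on n vertices always has exactly n - 1 edges.
For n = 14: edges = 14 - 1 = 13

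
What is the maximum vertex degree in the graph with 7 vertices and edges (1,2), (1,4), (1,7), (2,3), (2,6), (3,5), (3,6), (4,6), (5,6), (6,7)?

Step 1: Count edges incident to each vertex:
  deg(1) = 3 (neighbors: 2, 4, 7)
  deg(2) = 3 (neighbors: 1, 3, 6)
  deg(3) = 3 (neighbors: 2, 5, 6)
  deg(4) = 2 (neighbors: 1, 6)
  deg(5) = 2 (neighbors: 3, 6)
  deg(6) = 5 (neighbors: 2, 3, 4, 5, 7)
  deg(7) = 2 (neighbors: 1, 6)

Step 2: Find maximum:
  max(3, 3, 3, 2, 2, 5, 2) = 5 (vertex 6)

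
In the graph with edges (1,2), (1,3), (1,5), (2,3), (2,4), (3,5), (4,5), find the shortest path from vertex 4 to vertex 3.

Step 1: Build adjacency list:
  1: 2, 3, 5
  2: 1, 3, 4
  3: 1, 2, 5
  4: 2, 5
  5: 1, 3, 4

Step 2: BFS from vertex 4 to find shortest path to 3:
  vertex 2 reached at distance 1
  vertex 5 reached at distance 1
  vertex 1 reached at distance 2
  vertex 3 reached at distance 2

Step 3: Shortest path: 4 -> 5 -> 3
Path length: 2 edges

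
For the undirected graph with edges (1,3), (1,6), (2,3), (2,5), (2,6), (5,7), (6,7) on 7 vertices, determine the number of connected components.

Step 1: Build adjacency list from edges:
  1: 3, 6
  2: 3, 5, 6
  3: 1, 2
  4: (none)
  5: 2, 7
  6: 1, 2, 7
  7: 5, 6

Step 2: Run BFS/DFS from vertex 1:
  Visited: {1, 3, 6, 2, 7, 5}
  Reached 6 of 7 vertices

Step 3: Only 6 of 7 vertices reached. Graph is disconnected.
Connected components: {1, 2, 3, 5, 6, 7}, {4}
Number of connected components: 2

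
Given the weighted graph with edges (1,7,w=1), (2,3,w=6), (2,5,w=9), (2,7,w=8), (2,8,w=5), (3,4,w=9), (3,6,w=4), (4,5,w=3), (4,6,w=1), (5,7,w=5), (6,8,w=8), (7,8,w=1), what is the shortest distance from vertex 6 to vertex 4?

Step 1: Build adjacency list with weights:
  1: 7(w=1)
  2: 3(w=6), 5(w=9), 7(w=8), 8(w=5)
  3: 2(w=6), 4(w=9), 6(w=4)
  4: 3(w=9), 5(w=3), 6(w=1)
  5: 2(w=9), 4(w=3), 7(w=5)
  6: 3(w=4), 4(w=1), 8(w=8)
  7: 1(w=1), 2(w=8), 5(w=5), 8(w=1)
  8: 2(w=5), 6(w=8), 7(w=1)

Step 2: Apply Dijkstra's algorithm from vertex 6:
  Visit vertex 6 (distance=0)
    Update dist[3] = 4
    Update dist[4] = 1
    Update dist[8] = 8
  Visit vertex 4 (distance=1)
    Update dist[5] = 4

Step 3: Shortest path: 6 -> 4
Total weight: 1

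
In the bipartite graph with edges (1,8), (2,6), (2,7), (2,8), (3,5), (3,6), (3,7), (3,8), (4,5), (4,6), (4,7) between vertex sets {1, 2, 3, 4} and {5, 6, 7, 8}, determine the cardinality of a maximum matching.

Step 1: List the neighbors of each left vertex:
  1: 8
  2: 6, 7, 8
  3: 5, 6, 7, 8
  4: 5, 6, 7

Step 2: Greedily match left vertices, then look for augmenting paths:
  Match 1 -- 8
  Match 2 -- 6
  Match 3 -- 5
  Match 4 -- 7
  No augmenting path remains.

Step 3: Verify this is maximum:
  Matching size 4 = min(|L|, |R|) = min(4, 4), which is an upper bound, so this matching is maximum.

Maximum matching: {(1,8), (2,6), (3,5), (4,7)}
Size: 4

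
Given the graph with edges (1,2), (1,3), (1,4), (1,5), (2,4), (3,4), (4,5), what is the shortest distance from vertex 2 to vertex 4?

Step 1: Build adjacency list:
  1: 2, 3, 4, 5
  2: 1, 4
  3: 1, 4
  4: 1, 2, 3, 5
  5: 1, 4

Step 2: BFS from vertex 2 to find shortest path to 4:
  vertex 1 reached at distance 1
  vertex 4 reached at distance 1

Step 3: Shortest path: 2 -> 4
Path length: 1 edge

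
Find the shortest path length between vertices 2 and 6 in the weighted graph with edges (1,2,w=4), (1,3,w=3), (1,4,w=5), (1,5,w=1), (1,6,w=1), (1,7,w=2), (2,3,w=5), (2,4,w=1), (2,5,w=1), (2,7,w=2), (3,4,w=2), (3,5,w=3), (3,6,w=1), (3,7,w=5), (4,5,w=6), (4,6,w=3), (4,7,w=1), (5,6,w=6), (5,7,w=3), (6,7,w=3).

Step 1: Build adjacency list with weights:
  1: 2(w=4), 3(w=3), 4(w=5), 5(w=1), 6(w=1), 7(w=2)
  2: 1(w=4), 3(w=5), 4(w=1), 5(w=1), 7(w=2)
  3: 1(w=3), 2(w=5), 4(w=2), 5(w=3), 6(w=1), 7(w=5)
  4: 1(w=5), 2(w=1), 3(w=2), 5(w=6), 6(w=3), 7(w=1)
  5: 1(w=1), 2(w=1), 3(w=3), 4(w=6), 6(w=6), 7(w=3)
  6: 1(w=1), 3(w=1), 4(w=3), 5(w=6), 7(w=3)
  7: 1(w=2), 2(w=2), 3(w=5), 4(w=1), 5(w=3), 6(w=3)

Step 2: Apply Dijkstra's algorithm from vertex 2:
  Visit vertex 2 (distance=0)
    Update dist[1] = 4
    Update dist[3] = 5
    Update dist[4] = 1
    Update dist[5] = 1
    Update dist[7] = 2
  Visit vertex 4 (distance=1)
    Update dist[3] = 3
    Update dist[6] = 4
  Visit vertex 5 (distance=1)
    Update dist[1] = 2
  Visit vertex 1 (distance=2)
    Update dist[6] = 3
  Visit vertex 7 (distance=2)
  Visit vertex 3 (distance=3)
  Visit vertex 6 (distance=3)

Step 3: Shortest path: 2 -> 5 -> 1 -> 6
Total weight: 1 + 1 + 1 = 3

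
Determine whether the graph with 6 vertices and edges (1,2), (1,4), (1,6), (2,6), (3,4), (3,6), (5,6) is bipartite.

Step 1: Attempt 2-coloring using BFS:
  Start at vertex 1, assign color 0
  Color vertex 2 with color 1 (neighbor of 1)
  Color vertex 4 with color 1 (neighbor of 1)
  Color vertex 6 with color 1 (neighbor of 1)

Step 2: Conflict found! Vertices 2 and 6 are adjacent but have the same color.
This means the graph contains an odd cycle.

The graph is NOT bipartite.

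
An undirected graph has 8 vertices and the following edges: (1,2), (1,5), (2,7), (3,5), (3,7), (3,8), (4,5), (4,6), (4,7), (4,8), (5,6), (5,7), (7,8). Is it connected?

Step 1: Build adjacency list from edges:
  1: 2, 5
  2: 1, 7
  3: 5, 7, 8
  4: 5, 6, 7, 8
  5: 1, 3, 4, 6, 7
  6: 4, 5
  7: 2, 3, 4, 5, 8
  8: 3, 4, 7

Step 2: Run BFS/DFS from vertex 1:
  Visited: {1, 2, 5, 7, 3, 4, 6, 8}
  Reached 8 of 8 vertices

Step 3: All 8 vertices reached from vertex 1, so the graph is connected.
Answer: Yes, the graph is connected.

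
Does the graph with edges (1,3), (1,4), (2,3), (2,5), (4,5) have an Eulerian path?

Step 1: Find the degree of each vertex:
  deg(1) = 2
  deg(2) = 2
  deg(3) = 2
  deg(4) = 2
  deg(5) = 2

Step 2: Count vertices with odd degree:
  All vertices have even degree (0 odd-degree vertices)

Step 3: Apply Euler's theorem:
  - Eulerian circuit exists iff graph is connected and all vertices have even degree
  - Eulerian path exists iff graph is connected and has 0 or 2 odd-degree vertices

Graph is connected with 0 odd-degree vertices.
Both Eulerian circuit and Eulerian path exist.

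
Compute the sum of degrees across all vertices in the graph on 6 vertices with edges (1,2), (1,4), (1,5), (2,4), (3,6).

Step 1: Count edges incident to each vertex:
  deg(1) = 3 (neighbors: 2, 4, 5)
  deg(2) = 2 (neighbors: 1, 4)
  deg(3) = 1 (neighbors: 6)
  deg(4) = 2 (neighbors: 1, 2)
  deg(5) = 1 (neighbors: 1)
  deg(6) = 1 (neighbors: 3)

Step 2: Sum all degrees:
  3 + 2 + 1 + 2 + 1 + 1 = 10

Verification: sum of degrees = 2 * |E| = 2 * 5 = 10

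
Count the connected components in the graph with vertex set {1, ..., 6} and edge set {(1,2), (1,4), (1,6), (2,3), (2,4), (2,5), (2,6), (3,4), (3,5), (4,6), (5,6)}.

Step 1: Build adjacency list from edges:
  1: 2, 4, 6
  2: 1, 3, 4, 5, 6
  3: 2, 4, 5
  4: 1, 2, 3, 6
  5: 2, 3, 6
  6: 1, 2, 4, 5

Step 2: Run BFS/DFS from vertex 1:
  Visited: {1, 2, 4, 6, 3, 5}
  Reached 6 of 6 vertices

Step 3: All 6 vertices reached from vertex 1, so the graph is connected.
Number of connected components: 1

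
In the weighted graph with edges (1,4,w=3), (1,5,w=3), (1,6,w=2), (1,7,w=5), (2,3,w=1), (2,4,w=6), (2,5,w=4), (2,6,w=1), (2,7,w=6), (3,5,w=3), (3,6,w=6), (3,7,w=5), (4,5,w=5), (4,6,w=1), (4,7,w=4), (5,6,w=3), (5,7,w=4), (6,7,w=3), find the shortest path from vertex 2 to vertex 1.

Step 1: Build adjacency list with weights:
  1: 4(w=3), 5(w=3), 6(w=2), 7(w=5)
  2: 3(w=1), 4(w=6), 5(w=4), 6(w=1), 7(w=6)
  3: 2(w=1), 5(w=3), 6(w=6), 7(w=5)
  4: 1(w=3), 2(w=6), 5(w=5), 6(w=1), 7(w=4)
  5: 1(w=3), 2(w=4), 3(w=3), 4(w=5), 6(w=3), 7(w=4)
  6: 1(w=2), 2(w=1), 3(w=6), 4(w=1), 5(w=3), 7(w=3)
  7: 1(w=5), 2(w=6), 3(w=5), 4(w=4), 5(w=4), 6(w=3)

Step 2: Apply Dijkstra's algorithm from vertex 2:
  Visit vertex 2 (distance=0)
    Update dist[3] = 1
    Update dist[4] = 6
    Update dist[5] = 4
    Update dist[6] = 1
    Update dist[7] = 6
  Visit vertex 3 (distance=1)
  Visit vertex 6 (distance=1)
    Update dist[1] = 3
    Update dist[4] = 2
    Update dist[7] = 4
  Visit vertex 4 (distance=2)
  Visit vertex 1 (distance=3)

Step 3: Shortest path: 2 -> 6 -> 1
Total weight: 1 + 2 = 3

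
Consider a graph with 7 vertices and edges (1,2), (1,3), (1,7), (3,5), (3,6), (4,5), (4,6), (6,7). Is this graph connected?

Step 1: Build adjacency list from edges:
  1: 2, 3, 7
  2: 1
  3: 1, 5, 6
  4: 5, 6
  5: 3, 4
  6: 3, 4, 7
  7: 1, 6

Step 2: Run BFS/DFS from vertex 1:
  Visited: {1, 2, 3, 7, 5, 6, 4}
  Reached 7 of 7 vertices

Step 3: All 7 vertices reached from vertex 1, so the graph is connected.
Answer: Yes, the graph is connected.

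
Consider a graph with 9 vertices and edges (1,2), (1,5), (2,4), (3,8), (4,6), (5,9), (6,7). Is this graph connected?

Step 1: Build adjacency list from edges:
  1: 2, 5
  2: 1, 4
  3: 8
  4: 2, 6
  5: 1, 9
  6: 4, 7
  7: 6
  8: 3
  9: 5

Step 2: Run BFS/DFS from vertex 1:
  Visited: {1, 2, 5, 4, 9, 6, 7}
  Reached 7 of 9 vertices

Step 3: Only 7 of 9 vertices reached. Graph is disconnected.
Connected components: {1, 2, 4, 5, 6, 7, 9}, {3, 8}
Answer: No, the graph is not connected (2 components).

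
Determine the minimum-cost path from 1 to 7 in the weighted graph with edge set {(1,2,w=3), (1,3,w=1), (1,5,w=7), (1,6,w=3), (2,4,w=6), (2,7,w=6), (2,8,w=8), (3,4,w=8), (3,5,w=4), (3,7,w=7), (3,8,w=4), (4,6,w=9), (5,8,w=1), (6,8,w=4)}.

Step 1: Build adjacency list with weights:
  1: 2(w=3), 3(w=1), 5(w=7), 6(w=3)
  2: 1(w=3), 4(w=6), 7(w=6), 8(w=8)
  3: 1(w=1), 4(w=8), 5(w=4), 7(w=7), 8(w=4)
  4: 2(w=6), 3(w=8), 6(w=9)
  5: 1(w=7), 3(w=4), 8(w=1)
  6: 1(w=3), 4(w=9), 8(w=4)
  7: 2(w=6), 3(w=7)
  8: 2(w=8), 3(w=4), 5(w=1), 6(w=4)

Step 2: Apply Dijkstra's algorithm from vertex 1:
  Visit vertex 1 (distance=0)
    Update dist[2] = 3
    Update dist[3] = 1
    Update dist[5] = 7
    Update dist[6] = 3
  Visit vertex 3 (distance=1)
    Update dist[4] = 9
    Update dist[5] = 5
    Update dist[7] = 8
    Update dist[8] = 5
  Visit vertex 2 (distance=3)
  Visit vertex 6 (distance=3)
  Visit vertex 5 (distance=5)
  Visit vertex 8 (distance=5)
  Visit vertex 7 (distance=8)

Step 3: Shortest path: 1 -> 3 -> 7
Total weight: 1 + 7 = 8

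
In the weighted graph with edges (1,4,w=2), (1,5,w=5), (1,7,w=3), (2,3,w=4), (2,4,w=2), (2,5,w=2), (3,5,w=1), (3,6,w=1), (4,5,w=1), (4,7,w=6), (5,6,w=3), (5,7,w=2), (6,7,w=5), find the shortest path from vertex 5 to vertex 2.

Step 1: Build adjacency list with weights:
  1: 4(w=2), 5(w=5), 7(w=3)
  2: 3(w=4), 4(w=2), 5(w=2)
  3: 2(w=4), 5(w=1), 6(w=1)
  4: 1(w=2), 2(w=2), 5(w=1), 7(w=6)
  5: 1(w=5), 2(w=2), 3(w=1), 4(w=1), 6(w=3), 7(w=2)
  6: 3(w=1), 5(w=3), 7(w=5)
  7: 1(w=3), 4(w=6), 5(w=2), 6(w=5)

Step 2: Apply Dijkstra's algorithm from vertex 5:
  Visit vertex 5 (distance=0)
    Update dist[1] = 5
    Update dist[2] = 2
    Update dist[3] = 1
    Update dist[4] = 1
    Update dist[6] = 3
    Update dist[7] = 2
  Visit vertex 3 (distance=1)
    Update dist[6] = 2
  Visit vertex 4 (distance=1)
    Update dist[1] = 3
  Visit vertex 2 (distance=2)

Step 3: Shortest path: 5 -> 2
Total weight: 2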